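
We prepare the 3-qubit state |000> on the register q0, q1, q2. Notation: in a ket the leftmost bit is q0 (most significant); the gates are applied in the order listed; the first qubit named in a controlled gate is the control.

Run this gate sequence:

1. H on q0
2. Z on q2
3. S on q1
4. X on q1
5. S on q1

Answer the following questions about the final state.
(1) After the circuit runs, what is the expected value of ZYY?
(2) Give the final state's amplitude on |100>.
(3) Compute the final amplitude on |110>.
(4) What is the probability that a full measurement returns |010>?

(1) The observable ZYY averages to 0.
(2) The final state's coefficient on |100> equals 0.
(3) |110> carries amplitude sqrt(2)*I/2 in the final state.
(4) A full measurement returns |010> with probability 1/2.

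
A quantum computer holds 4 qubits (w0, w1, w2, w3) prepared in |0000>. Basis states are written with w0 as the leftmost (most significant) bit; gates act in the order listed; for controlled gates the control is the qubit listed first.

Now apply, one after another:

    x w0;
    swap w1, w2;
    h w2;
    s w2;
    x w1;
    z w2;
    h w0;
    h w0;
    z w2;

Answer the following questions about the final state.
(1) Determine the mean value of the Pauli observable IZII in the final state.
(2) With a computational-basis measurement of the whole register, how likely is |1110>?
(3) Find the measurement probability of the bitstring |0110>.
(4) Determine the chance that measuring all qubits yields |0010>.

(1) In the final state, IZII has expectation -1. Key observation: gates 6-9 undo each other exactly, leaving only the rest of the circuit to track.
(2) A full measurement returns |1110> with probability 1/2.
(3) A full measurement returns |0110> with probability 0.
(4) Outcome |0010> occurs with probability 0.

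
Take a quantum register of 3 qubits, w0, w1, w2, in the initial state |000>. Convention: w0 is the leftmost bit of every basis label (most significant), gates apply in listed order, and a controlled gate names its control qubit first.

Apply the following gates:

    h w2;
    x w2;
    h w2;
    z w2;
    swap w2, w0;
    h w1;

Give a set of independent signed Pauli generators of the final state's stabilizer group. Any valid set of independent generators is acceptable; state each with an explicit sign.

The final state is stabilized by the group generated by +IXI, +ZII, +IIZ; other independent generating sets are equally valid. Key observation: the block from step 1 through step 4 cancels to the identity and can be dropped.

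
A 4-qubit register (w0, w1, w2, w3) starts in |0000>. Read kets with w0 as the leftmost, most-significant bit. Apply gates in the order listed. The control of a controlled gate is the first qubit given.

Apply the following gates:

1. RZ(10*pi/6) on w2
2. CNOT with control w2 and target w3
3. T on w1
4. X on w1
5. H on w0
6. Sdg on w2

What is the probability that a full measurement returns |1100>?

Outcome |1100> occurs with probability 1/2.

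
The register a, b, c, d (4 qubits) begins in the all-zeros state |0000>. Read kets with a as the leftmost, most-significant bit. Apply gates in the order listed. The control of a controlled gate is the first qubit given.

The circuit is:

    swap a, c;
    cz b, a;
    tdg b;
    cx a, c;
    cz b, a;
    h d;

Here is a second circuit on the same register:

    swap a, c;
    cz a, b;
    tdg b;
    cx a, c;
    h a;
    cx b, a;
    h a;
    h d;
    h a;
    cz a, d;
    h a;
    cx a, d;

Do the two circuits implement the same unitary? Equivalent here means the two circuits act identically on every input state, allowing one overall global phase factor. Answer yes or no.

No, they are not equivalent — no single phase factor reconciles the two unitaries.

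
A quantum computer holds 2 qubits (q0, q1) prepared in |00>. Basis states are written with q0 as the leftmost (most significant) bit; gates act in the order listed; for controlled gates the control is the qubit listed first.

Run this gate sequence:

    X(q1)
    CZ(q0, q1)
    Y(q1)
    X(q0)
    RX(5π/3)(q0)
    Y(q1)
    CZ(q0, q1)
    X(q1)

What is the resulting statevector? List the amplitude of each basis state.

After the circuit, the state carries amplitude -I/2 on |00>, 0 on |01>, sqrt(3)/2 on |10>, 0 on |11>.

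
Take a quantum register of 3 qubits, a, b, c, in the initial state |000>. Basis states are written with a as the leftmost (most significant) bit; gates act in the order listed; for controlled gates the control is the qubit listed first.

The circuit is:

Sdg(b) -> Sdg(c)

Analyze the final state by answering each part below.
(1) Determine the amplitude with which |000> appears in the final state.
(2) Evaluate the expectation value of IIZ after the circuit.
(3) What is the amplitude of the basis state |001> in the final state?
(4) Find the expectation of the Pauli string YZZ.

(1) |000> carries amplitude 1 in the final state.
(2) The expectation value of IIZ is 1.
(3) |001> carries amplitude 0 in the final state.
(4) The observable YZZ averages to 0.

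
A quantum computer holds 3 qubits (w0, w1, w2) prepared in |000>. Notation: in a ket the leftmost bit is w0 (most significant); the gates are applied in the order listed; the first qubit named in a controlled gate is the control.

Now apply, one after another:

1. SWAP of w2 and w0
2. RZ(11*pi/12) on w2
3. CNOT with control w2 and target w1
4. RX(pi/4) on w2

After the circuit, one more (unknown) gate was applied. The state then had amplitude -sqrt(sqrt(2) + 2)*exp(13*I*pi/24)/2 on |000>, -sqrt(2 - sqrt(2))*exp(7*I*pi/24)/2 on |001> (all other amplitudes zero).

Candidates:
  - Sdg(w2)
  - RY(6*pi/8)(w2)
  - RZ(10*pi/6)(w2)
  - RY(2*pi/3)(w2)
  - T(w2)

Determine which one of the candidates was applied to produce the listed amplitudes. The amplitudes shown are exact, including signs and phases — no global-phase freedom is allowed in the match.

The applied gate was T(w2).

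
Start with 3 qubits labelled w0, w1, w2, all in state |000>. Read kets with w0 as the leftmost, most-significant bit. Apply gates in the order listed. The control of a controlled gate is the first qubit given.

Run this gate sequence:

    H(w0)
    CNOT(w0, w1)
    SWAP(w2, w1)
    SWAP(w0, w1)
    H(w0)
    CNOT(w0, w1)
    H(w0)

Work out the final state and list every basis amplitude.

The resulting statevector has amplitude sqrt(2)/4 on |000>, sqrt(2)/4 on |001>, sqrt(2)/4 on |010>, sqrt(2)/4 on |011>, sqrt(2)/4 on |100>, -sqrt(2)/4 on |101>, -sqrt(2)/4 on |110>, sqrt(2)/4 on |111>.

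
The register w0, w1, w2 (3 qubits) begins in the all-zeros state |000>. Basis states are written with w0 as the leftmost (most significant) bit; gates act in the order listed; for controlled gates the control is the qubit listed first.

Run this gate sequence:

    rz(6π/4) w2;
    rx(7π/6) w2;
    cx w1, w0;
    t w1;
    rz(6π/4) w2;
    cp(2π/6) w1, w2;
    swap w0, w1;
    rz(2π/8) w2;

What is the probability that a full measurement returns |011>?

Outcome |011> occurs with probability 0.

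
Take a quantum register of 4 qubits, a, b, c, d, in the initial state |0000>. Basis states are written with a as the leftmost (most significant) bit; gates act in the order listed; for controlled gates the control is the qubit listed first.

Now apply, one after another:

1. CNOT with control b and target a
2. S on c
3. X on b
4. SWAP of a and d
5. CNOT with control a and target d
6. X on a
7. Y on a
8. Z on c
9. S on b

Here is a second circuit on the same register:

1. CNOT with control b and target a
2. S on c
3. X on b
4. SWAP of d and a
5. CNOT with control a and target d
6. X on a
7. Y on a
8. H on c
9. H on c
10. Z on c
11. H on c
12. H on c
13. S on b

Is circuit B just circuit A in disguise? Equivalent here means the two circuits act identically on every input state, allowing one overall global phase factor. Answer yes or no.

Yes: on every input state the two circuits agree up to one overall phase factor.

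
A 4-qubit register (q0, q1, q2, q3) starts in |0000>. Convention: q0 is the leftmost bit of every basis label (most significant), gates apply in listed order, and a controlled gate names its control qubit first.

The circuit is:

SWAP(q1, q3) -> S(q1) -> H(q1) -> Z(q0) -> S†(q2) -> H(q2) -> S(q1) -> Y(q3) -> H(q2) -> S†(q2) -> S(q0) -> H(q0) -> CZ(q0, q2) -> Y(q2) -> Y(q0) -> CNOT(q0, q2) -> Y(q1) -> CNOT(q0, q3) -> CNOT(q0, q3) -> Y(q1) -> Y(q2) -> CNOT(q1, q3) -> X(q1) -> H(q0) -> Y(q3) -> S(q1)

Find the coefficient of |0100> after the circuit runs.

The final state's coefficient on |0100> equals sqrt(2)/4. Key observation: gates 17-20 undo each other exactly, leaving only the rest of the circuit to track.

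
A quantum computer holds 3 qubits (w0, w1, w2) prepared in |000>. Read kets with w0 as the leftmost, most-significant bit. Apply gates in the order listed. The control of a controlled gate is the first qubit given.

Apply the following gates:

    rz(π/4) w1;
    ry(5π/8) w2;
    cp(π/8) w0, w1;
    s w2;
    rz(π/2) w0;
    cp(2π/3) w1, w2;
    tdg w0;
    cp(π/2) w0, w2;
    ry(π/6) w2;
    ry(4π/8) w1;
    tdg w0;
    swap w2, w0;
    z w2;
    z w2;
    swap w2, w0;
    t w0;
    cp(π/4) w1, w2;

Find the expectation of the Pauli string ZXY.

The expectation value of ZXY is -sqrt(4 - 2*sqrt(2))/16 + sqrt(2*sqrt(2) + 4)/8 + sqrt(sqrt(2) + 2)/4. Key observation: gates 11-16 undo each other exactly, leaving only the rest of the circuit to track.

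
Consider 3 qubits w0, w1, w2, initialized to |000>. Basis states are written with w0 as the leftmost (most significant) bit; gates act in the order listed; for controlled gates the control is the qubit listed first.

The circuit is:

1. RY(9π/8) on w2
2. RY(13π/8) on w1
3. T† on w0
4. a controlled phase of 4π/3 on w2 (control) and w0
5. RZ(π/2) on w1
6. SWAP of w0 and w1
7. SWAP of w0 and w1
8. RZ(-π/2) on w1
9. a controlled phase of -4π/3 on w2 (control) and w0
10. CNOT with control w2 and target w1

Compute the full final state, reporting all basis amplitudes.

The resulting statevector has amplitude -sqrt(2 - sqrt(2))/4 + sqrt(2)/4 on |000>, sqrt(2 - sqrt(2))/4 + sqrt(2)/4 on |001>, -sqrt(sqrt(2) + 2)/4 + sqrt(2)/4 on |010>, -sqrt(sqrt(2) + 2)/4 - sqrt(2)/4 on |011>, 0 on |100>, 0 on |101>, 0 on |110>, 0 on |111>. Key observation: the block from step 4 through step 9 cancels to the identity and can be dropped.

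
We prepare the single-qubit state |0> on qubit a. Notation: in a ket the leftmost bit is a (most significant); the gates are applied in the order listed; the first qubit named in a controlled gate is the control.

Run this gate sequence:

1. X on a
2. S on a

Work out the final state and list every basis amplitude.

The resulting statevector has amplitude 0 on |0>, I on |1>.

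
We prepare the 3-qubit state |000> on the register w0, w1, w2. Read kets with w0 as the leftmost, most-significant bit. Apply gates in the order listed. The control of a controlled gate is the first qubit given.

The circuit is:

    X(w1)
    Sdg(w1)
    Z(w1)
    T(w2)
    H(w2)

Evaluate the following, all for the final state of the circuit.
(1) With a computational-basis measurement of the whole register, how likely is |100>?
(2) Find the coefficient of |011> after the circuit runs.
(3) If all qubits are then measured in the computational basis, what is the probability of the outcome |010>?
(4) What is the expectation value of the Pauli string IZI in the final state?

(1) The probability of measuring |100> is 0.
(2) The amplitude on |011> is sqrt(2)*I/2.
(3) The probability of measuring |010> is 1/2.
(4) In the final state, IZI has expectation -1.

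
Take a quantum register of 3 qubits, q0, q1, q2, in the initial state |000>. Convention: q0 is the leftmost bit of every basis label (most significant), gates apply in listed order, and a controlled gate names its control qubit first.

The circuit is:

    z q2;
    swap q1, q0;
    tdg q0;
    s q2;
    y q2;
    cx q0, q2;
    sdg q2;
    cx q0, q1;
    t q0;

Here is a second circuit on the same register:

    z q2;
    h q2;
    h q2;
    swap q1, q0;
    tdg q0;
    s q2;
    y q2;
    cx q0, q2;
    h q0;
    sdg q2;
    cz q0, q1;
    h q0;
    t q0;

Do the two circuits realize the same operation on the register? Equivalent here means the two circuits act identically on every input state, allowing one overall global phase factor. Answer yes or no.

No — the two circuits implement different unitaries, even allowing a global phase.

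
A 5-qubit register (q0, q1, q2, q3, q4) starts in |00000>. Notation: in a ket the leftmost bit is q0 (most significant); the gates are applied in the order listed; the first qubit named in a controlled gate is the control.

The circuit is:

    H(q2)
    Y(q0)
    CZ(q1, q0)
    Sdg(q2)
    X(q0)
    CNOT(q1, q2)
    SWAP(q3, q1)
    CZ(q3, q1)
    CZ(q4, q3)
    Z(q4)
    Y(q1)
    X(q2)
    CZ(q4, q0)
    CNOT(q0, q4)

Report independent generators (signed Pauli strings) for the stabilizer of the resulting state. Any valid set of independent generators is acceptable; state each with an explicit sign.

The stabilizer group can be generated by +IIYII, +ZIIII, -IZIII, +IIIZI, +IIIIZ, among other valid generating sets.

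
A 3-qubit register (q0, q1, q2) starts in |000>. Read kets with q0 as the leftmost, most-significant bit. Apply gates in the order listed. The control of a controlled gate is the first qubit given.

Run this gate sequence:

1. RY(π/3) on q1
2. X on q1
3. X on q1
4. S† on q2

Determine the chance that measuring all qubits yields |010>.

A full measurement returns |010> with probability 1/4.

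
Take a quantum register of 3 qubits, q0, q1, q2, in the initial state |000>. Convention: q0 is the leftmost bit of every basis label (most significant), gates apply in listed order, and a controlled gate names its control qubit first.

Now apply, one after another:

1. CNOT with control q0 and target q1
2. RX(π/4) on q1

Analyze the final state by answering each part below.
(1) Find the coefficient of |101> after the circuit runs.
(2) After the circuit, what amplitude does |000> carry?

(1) |101> carries amplitude 0 in the final state.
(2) The amplitude on |000> is sqrt(sqrt(2) + 2)/2.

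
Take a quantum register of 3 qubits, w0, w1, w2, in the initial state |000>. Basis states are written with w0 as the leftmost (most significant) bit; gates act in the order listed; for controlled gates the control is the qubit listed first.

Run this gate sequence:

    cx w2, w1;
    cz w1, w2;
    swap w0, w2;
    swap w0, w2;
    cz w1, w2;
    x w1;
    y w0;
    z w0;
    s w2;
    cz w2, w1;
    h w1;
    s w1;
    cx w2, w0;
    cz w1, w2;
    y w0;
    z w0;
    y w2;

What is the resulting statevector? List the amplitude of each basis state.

The resulting statevector has amplitude -sqrt(2)*I/2 on |001>, -sqrt(2)/2 on |011>, and 0 on every other basis state. Key observation: the block from step 2 through step 5 cancels to the identity and can be dropped.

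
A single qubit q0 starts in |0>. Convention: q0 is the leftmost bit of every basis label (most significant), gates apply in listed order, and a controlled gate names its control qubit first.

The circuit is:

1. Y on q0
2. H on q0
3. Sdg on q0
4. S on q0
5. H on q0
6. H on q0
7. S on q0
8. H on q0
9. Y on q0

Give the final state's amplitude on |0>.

The final state's coefficient on |0> equals 1/2 + I/2.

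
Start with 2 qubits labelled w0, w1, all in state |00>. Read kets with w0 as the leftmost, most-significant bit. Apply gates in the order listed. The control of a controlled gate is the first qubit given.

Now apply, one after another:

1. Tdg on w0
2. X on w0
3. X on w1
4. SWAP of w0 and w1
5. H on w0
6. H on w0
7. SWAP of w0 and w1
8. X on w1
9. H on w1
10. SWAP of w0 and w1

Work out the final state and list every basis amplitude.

The final amplitudes are 0 on |00>, sqrt(2)/2 on |01>, 0 on |10>, sqrt(2)/2 on |11>. Key observation: steps 3-8 multiply out to the identity, so the circuit reduces to the remaining gates.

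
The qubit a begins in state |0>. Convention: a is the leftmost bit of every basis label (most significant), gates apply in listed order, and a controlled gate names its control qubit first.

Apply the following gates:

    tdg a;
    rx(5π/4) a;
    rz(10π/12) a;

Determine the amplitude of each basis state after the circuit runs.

The final amplitudes are sqrt(2 - sqrt(2))*exp(7*I*pi/12)/2 on |0>, -sqrt(sqrt(2) + 2)*exp(11*I*pi/12)/2 on |1>.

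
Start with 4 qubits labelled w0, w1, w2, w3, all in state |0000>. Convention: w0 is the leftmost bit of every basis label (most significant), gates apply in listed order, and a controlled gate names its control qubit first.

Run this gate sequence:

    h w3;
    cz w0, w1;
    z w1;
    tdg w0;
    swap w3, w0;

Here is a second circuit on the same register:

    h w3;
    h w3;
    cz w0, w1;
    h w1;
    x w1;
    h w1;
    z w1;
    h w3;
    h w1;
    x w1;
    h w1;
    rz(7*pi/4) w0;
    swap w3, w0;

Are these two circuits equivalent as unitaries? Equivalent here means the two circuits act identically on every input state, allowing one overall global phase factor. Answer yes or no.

Yes: on every input state the two circuits agree up to one overall phase factor.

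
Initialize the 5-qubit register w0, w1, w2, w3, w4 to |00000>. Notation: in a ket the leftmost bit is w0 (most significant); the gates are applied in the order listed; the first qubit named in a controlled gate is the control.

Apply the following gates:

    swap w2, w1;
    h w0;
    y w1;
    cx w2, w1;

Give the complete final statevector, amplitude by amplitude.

The final amplitudes are sqrt(2)*I/2 on |01000>, sqrt(2)*I/2 on |11000>, and 0 on every other basis state.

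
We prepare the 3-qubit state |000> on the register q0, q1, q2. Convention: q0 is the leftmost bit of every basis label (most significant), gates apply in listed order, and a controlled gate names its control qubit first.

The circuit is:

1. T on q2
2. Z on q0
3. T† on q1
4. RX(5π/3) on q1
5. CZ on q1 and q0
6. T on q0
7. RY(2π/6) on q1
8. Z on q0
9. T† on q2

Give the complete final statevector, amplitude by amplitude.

After the circuit, the state carries amplitude -3/4 + I/4 on |000>, sqrt(3)*(-1 - I)/4 on |010>, and 0 on every other basis state.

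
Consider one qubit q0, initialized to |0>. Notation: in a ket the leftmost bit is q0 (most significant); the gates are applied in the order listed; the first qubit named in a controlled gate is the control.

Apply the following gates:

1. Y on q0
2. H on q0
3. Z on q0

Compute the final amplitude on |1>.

|1> carries amplitude sqrt(2)*I/2 in the final state.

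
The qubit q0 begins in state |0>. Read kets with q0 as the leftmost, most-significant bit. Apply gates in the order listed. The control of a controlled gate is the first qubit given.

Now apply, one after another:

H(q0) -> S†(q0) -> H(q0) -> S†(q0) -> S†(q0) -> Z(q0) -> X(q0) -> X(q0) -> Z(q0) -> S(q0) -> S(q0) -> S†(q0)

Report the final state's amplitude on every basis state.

The resulting statevector has amplitude 1/2 - I/2 on |0>, 1/2 - I/2 on |1>. Key observation: steps 5-10 multiply out to the identity, so the circuit reduces to the remaining gates.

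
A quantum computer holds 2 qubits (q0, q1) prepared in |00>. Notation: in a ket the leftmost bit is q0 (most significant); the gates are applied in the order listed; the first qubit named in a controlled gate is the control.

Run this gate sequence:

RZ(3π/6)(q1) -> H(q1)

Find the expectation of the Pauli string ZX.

The observable ZX averages to 1.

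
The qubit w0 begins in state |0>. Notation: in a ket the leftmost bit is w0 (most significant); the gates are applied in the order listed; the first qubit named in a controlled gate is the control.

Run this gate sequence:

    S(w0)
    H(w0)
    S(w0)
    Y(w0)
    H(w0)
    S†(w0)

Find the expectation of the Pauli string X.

The expectation value of X is -1.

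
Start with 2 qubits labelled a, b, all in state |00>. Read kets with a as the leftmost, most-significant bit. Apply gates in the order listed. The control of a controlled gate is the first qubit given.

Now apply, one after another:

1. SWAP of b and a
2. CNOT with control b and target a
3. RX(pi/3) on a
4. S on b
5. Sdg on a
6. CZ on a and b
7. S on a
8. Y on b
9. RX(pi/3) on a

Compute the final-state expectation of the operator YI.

The observable YI averages to -sqrt(3)/2.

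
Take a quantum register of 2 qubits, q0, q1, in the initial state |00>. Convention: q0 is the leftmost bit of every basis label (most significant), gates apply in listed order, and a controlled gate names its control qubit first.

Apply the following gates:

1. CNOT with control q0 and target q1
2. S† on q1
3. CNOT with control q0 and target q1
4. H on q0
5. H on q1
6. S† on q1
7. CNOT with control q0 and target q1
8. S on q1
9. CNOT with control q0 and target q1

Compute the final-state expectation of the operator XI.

The observable XI averages to 0.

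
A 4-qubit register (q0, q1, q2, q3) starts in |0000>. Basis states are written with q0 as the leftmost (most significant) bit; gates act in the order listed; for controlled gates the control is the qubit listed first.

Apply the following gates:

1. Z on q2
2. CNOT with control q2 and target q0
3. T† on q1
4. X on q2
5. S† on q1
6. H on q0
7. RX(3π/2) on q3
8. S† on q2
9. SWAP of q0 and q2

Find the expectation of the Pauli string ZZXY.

In the final state, ZZXY has expectation -1.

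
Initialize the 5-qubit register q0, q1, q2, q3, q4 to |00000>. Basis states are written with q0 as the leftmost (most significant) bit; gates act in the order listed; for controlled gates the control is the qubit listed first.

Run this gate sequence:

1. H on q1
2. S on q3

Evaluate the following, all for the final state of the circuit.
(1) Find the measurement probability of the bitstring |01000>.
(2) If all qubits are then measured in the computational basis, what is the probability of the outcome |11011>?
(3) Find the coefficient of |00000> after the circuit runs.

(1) The probability of measuring |01000> is 1/2.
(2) Outcome |11011> occurs with probability 0.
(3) The amplitude on |00000> is sqrt(2)/2.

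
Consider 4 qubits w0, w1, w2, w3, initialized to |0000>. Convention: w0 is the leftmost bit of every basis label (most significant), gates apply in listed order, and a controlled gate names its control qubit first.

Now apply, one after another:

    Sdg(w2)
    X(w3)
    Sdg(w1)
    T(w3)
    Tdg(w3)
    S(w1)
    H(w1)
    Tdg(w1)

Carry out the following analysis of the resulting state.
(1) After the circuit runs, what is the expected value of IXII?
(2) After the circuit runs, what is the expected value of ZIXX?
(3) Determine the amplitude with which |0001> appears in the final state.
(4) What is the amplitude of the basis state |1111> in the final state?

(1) The observable IXII averages to sqrt(2)/2. Key observation: the block from step 3 through step 6 cancels to the identity and can be dropped.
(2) In the final state, ZIXX has expectation 0.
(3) The amplitude on |0001> is sqrt(2)/2.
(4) |1111> carries amplitude 0 in the final state.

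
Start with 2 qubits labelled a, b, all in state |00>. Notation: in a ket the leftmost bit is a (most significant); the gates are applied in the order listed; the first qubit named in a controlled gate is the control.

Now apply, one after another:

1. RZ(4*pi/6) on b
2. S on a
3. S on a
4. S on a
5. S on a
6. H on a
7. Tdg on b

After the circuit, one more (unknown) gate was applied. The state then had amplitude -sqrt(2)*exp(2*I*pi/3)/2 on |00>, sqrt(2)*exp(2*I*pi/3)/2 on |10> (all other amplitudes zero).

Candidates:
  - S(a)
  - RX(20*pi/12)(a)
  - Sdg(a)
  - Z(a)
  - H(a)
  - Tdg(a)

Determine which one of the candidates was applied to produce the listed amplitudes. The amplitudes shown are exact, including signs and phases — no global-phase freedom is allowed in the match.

The applied gate was Z(a). Key observation: steps 2-5 multiply out to the identity, so the circuit reduces to the remaining gates.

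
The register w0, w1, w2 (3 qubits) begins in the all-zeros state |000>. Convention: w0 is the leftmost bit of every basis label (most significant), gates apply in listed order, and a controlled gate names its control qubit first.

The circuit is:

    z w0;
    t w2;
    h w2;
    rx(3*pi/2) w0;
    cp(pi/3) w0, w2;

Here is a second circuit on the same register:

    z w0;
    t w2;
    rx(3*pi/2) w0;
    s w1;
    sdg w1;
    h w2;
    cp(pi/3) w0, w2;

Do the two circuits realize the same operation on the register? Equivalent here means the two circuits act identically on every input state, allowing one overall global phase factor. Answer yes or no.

Yes: on every input state the two circuits agree up to one overall phase factor.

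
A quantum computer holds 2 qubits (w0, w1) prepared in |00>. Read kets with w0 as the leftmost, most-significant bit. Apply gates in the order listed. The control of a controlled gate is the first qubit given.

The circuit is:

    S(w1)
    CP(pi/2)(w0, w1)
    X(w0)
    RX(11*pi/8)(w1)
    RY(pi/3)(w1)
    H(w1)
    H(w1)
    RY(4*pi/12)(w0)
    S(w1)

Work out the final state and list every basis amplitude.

The final amplitudes are sqrt(3)*cos(5*pi/16)/4 - I*sin(5*pi/16)/4 on |00>, -sqrt(3)*sin(5*pi/16)/4 + I*cos(5*pi/16)/4 on |01>, -3*cos(5*pi/16)/4 + sqrt(3)*I*sin(5*pi/16)/4 on |10>, 3*sin(5*pi/16)/4 - sqrt(3)*I*cos(5*pi/16)/4 on |11>.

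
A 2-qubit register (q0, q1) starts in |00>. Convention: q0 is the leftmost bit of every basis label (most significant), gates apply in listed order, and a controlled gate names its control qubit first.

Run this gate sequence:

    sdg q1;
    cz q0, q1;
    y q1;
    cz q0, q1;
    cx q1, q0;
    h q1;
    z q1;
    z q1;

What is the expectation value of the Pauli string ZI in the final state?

In the final state, ZI has expectation -1.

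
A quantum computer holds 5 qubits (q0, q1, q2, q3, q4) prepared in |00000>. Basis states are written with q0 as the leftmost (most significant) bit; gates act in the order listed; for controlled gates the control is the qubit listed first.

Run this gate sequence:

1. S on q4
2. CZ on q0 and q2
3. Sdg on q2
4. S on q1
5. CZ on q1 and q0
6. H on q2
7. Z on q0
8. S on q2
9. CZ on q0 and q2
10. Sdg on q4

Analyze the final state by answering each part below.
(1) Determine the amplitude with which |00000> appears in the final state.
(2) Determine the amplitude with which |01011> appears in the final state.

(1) |00000> carries amplitude sqrt(2)/2 in the final state.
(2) |01011> carries amplitude 0 in the final state.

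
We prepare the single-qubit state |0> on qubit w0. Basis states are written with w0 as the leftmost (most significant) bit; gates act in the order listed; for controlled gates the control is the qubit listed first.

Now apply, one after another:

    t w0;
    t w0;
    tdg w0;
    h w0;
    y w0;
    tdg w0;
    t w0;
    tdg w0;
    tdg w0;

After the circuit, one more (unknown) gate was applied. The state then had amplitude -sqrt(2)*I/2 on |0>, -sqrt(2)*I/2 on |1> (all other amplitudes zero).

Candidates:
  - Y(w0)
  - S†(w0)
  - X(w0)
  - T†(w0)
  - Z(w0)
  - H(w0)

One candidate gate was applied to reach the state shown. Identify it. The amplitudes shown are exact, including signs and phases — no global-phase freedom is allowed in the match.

It was S†(w0) that produced the state shown.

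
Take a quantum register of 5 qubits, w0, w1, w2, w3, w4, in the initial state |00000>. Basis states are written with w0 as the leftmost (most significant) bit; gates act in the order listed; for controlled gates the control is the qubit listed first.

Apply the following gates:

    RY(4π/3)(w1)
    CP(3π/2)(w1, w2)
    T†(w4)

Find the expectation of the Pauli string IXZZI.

The expectation value of IXZZI is -sqrt(3)/2.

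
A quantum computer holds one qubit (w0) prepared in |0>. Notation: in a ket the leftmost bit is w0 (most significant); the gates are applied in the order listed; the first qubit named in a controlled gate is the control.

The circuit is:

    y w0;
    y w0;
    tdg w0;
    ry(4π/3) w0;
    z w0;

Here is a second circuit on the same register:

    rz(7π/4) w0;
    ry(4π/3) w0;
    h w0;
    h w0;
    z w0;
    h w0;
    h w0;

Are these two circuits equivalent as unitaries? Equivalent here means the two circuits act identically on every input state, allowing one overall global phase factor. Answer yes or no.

Yes — the two circuits implement the same unitary up to a global phase.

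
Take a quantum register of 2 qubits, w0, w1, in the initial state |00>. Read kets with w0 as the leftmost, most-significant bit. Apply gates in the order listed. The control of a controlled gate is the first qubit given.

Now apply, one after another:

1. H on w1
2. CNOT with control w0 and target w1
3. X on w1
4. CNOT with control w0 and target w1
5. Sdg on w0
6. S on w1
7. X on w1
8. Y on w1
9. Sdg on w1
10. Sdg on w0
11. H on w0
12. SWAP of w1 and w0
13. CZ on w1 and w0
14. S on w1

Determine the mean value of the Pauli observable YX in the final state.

The expectation value of YX is 1.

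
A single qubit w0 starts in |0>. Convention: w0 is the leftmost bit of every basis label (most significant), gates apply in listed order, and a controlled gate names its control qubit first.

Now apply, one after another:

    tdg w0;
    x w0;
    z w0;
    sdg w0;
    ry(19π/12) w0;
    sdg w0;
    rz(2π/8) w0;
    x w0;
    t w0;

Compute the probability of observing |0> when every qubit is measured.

The probability of measuring |0> is -sqrt(2)/8 + sqrt(6)/8 + 1/2.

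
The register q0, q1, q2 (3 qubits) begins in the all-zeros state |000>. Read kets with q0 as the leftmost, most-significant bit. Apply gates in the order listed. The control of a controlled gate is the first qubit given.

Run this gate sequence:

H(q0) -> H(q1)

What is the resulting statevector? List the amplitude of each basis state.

After the circuit, the state carries amplitude 1/2 on |000>, 0 on |001>, 1/2 on |010>, 0 on |011>, 1/2 on |100>, 0 on |101>, 1/2 on |110>, 0 on |111>.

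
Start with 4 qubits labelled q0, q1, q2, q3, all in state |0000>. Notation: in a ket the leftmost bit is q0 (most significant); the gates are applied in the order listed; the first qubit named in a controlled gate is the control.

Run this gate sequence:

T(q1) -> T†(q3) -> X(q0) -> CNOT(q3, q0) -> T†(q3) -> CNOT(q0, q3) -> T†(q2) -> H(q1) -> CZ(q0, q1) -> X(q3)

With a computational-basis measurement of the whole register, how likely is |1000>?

Outcome |1000> occurs with probability 1/2.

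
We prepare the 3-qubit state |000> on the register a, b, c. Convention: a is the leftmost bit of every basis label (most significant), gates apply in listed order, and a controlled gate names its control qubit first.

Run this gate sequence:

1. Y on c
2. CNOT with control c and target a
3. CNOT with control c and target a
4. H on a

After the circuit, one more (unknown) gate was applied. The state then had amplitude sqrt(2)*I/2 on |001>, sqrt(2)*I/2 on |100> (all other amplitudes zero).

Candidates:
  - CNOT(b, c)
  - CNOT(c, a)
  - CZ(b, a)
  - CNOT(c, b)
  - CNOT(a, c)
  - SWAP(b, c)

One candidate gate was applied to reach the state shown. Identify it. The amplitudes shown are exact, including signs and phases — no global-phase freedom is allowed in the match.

It was CNOT(a, c) that produced the state shown.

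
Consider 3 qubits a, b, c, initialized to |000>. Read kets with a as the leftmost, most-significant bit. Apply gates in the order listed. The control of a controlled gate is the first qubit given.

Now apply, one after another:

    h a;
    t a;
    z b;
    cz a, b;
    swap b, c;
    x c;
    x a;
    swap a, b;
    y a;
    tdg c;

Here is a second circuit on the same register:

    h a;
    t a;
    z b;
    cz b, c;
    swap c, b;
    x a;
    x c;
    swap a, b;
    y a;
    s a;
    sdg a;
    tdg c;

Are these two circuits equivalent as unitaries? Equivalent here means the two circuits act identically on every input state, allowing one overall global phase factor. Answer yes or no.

No: there is an input state on which the two circuits produce genuinely different outputs (not merely differing by a phase).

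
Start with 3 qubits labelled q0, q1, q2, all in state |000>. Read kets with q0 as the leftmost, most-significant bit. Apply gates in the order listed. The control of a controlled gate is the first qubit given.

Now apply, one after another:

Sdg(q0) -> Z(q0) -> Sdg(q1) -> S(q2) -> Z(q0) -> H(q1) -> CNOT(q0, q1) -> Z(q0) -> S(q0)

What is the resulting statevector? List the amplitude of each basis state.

The final amplitudes are sqrt(2)/2 on |000>, sqrt(2)/2 on |010>, and 0 on every other basis state.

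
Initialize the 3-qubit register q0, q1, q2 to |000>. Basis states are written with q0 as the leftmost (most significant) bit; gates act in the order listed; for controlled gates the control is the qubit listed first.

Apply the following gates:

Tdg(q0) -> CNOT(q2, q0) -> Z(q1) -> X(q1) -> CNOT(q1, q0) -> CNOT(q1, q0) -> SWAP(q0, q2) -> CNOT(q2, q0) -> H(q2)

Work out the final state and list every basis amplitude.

The resulting statevector has amplitude sqrt(2)/2 on |010>, sqrt(2)/2 on |011>, and 0 on every other basis state. Key observation: steps 5-6 multiply out to the identity, so the circuit reduces to the remaining gates.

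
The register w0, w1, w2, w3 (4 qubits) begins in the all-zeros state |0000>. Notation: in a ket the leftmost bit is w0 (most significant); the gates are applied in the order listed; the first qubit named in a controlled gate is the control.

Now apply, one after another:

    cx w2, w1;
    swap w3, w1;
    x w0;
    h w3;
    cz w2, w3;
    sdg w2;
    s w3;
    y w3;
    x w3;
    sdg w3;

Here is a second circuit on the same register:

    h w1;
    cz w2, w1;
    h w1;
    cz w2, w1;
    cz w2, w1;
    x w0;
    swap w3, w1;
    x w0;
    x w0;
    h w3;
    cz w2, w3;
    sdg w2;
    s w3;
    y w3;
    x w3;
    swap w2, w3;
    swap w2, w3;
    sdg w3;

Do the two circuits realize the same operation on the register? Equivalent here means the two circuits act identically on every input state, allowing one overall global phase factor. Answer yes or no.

Yes, they are equivalent — the unitaries differ by at most a global phase.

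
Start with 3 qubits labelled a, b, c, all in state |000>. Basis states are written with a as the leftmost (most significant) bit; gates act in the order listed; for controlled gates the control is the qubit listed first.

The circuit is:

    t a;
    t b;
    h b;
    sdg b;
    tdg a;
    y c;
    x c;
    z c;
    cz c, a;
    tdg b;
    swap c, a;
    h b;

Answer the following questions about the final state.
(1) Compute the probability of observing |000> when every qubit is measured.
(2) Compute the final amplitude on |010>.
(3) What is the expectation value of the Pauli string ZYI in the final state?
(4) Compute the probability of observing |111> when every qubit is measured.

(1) Outcome |000> occurs with probability 1/2 - sqrt(2)/4.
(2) The amplitude on |010> is exp(3*I*pi/4)/2 + I/2.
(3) In the final state, ZYI has expectation sqrt(2)/2.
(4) The probability of measuring |111> is 0.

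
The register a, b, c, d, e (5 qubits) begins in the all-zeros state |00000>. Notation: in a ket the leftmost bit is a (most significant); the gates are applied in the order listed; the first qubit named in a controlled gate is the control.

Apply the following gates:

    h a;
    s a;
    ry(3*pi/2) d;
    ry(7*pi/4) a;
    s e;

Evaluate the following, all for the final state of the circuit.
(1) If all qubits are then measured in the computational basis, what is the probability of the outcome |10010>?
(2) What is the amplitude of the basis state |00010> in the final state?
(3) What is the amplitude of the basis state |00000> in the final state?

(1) A full measurement returns |10010> with probability 1/4.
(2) The final state's coefficient on |00010> equals -sqrt(sqrt(2) + 2)/4 - I*sqrt(2 - sqrt(2))/4.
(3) |00000> carries amplitude sqrt(sqrt(2) + 2)/4 + I*sqrt(2 - sqrt(2))/4 in the final state.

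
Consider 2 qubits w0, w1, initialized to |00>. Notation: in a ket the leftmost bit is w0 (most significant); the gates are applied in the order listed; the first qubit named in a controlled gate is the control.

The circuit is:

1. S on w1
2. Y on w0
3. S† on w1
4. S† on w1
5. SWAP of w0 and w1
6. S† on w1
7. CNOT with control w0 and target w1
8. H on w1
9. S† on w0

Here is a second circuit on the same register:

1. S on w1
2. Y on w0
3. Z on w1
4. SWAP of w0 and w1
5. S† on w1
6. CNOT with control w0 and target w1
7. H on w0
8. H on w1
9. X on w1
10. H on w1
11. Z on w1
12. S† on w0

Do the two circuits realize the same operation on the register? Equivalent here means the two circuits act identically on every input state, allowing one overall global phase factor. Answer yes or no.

No, they are not equivalent — no single phase factor reconciles the two unitaries.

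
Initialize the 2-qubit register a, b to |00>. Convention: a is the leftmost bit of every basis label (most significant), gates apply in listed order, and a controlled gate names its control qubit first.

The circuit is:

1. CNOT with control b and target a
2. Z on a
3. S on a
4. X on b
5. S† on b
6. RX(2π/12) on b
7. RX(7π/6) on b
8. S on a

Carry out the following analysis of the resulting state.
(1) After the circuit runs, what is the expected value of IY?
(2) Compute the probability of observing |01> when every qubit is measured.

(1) The observable IY averages to -sqrt(3)/2.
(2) Outcome |01> occurs with probability 1/4.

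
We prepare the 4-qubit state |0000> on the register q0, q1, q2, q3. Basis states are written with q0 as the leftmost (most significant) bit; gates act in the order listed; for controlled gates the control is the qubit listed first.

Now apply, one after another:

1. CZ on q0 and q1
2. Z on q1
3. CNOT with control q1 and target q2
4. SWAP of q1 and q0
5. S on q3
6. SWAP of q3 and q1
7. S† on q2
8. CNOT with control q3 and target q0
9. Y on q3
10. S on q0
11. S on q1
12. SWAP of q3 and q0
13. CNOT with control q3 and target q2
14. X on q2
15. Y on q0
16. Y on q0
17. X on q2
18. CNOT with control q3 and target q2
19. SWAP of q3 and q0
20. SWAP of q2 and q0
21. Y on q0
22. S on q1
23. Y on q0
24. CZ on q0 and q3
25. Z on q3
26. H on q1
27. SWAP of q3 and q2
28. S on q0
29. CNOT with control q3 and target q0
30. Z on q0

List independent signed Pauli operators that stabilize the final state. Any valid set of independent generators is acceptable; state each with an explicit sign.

The final state is stabilized by the group generated by +IXII, +ZIII, -IIZI, +IIIZ; other independent generating sets are equally valid.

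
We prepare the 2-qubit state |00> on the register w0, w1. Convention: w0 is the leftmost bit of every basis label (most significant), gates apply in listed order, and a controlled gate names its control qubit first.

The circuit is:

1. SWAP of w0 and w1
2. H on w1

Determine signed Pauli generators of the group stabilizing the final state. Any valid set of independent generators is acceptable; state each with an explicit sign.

One valid set of independent stabilizer generators is +IX, +ZI (any independent generating set of the same group is equally correct).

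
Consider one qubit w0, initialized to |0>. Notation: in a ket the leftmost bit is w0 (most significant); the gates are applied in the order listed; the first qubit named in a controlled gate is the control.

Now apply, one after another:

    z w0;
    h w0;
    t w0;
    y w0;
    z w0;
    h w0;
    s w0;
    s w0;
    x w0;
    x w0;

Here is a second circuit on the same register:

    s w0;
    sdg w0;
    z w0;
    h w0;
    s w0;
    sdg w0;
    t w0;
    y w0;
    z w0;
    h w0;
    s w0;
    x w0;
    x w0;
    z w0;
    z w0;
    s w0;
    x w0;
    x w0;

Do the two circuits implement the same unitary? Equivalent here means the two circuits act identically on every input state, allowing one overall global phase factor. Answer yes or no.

Yes: on every input state the two circuits agree up to one overall phase factor.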